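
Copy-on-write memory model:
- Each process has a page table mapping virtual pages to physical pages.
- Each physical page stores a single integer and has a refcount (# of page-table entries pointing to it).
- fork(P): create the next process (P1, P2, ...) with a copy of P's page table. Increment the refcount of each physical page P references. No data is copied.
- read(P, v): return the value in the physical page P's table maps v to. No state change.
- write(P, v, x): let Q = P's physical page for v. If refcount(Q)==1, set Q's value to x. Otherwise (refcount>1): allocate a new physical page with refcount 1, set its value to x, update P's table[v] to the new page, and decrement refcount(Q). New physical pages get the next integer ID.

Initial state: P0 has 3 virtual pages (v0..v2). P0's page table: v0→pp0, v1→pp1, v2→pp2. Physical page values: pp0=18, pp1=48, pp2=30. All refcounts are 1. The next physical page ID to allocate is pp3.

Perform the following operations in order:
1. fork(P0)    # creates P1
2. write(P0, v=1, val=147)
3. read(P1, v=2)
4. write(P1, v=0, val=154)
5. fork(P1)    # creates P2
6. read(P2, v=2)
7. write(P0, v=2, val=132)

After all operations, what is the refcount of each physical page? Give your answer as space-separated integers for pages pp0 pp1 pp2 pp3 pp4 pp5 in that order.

Op 1: fork(P0) -> P1. 3 ppages; refcounts: pp0:2 pp1:2 pp2:2
Op 2: write(P0, v1, 147). refcount(pp1)=2>1 -> COPY to pp3. 4 ppages; refcounts: pp0:2 pp1:1 pp2:2 pp3:1
Op 3: read(P1, v2) -> 30. No state change.
Op 4: write(P1, v0, 154). refcount(pp0)=2>1 -> COPY to pp4. 5 ppages; refcounts: pp0:1 pp1:1 pp2:2 pp3:1 pp4:1
Op 5: fork(P1) -> P2. 5 ppages; refcounts: pp0:1 pp1:2 pp2:3 pp3:1 pp4:2
Op 6: read(P2, v2) -> 30. No state change.
Op 7: write(P0, v2, 132). refcount(pp2)=3>1 -> COPY to pp5. 6 ppages; refcounts: pp0:1 pp1:2 pp2:2 pp3:1 pp4:2 pp5:1

Answer: 1 2 2 1 2 1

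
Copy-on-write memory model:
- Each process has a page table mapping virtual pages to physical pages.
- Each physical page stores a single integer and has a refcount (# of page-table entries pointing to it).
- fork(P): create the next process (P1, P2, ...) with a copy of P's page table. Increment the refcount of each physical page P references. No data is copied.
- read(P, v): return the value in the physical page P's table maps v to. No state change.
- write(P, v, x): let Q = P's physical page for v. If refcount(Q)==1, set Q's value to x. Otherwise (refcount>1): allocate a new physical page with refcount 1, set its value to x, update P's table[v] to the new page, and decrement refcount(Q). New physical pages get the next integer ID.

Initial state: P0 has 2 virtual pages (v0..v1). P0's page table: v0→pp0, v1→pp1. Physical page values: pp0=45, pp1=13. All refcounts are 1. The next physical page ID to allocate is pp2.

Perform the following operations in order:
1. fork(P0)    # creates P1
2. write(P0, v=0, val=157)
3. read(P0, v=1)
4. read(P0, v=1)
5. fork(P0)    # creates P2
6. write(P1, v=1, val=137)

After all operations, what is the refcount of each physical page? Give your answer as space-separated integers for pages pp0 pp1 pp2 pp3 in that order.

Op 1: fork(P0) -> P1. 2 ppages; refcounts: pp0:2 pp1:2
Op 2: write(P0, v0, 157). refcount(pp0)=2>1 -> COPY to pp2. 3 ppages; refcounts: pp0:1 pp1:2 pp2:1
Op 3: read(P0, v1) -> 13. No state change.
Op 4: read(P0, v1) -> 13. No state change.
Op 5: fork(P0) -> P2. 3 ppages; refcounts: pp0:1 pp1:3 pp2:2
Op 6: write(P1, v1, 137). refcount(pp1)=3>1 -> COPY to pp3. 4 ppages; refcounts: pp0:1 pp1:2 pp2:2 pp3:1

Answer: 1 2 2 1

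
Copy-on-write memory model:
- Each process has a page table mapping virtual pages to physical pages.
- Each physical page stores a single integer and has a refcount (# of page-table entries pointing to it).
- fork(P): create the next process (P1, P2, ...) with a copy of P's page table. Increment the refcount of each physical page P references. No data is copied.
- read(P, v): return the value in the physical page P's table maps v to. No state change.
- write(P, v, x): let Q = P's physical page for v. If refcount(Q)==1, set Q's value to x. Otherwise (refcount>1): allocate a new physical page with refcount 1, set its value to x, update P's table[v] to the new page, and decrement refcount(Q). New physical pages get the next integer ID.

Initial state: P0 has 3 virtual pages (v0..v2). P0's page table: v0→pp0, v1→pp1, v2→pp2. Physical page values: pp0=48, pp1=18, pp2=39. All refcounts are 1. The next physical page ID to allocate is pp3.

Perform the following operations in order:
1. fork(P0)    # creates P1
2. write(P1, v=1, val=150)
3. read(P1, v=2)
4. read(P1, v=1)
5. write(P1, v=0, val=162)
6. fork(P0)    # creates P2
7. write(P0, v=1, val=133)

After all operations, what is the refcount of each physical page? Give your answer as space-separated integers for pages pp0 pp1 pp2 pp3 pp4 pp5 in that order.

Answer: 2 1 3 1 1 1

Derivation:
Op 1: fork(P0) -> P1. 3 ppages; refcounts: pp0:2 pp1:2 pp2:2
Op 2: write(P1, v1, 150). refcount(pp1)=2>1 -> COPY to pp3. 4 ppages; refcounts: pp0:2 pp1:1 pp2:2 pp3:1
Op 3: read(P1, v2) -> 39. No state change.
Op 4: read(P1, v1) -> 150. No state change.
Op 5: write(P1, v0, 162). refcount(pp0)=2>1 -> COPY to pp4. 5 ppages; refcounts: pp0:1 pp1:1 pp2:2 pp3:1 pp4:1
Op 6: fork(P0) -> P2. 5 ppages; refcounts: pp0:2 pp1:2 pp2:3 pp3:1 pp4:1
Op 7: write(P0, v1, 133). refcount(pp1)=2>1 -> COPY to pp5. 6 ppages; refcounts: pp0:2 pp1:1 pp2:3 pp3:1 pp4:1 pp5:1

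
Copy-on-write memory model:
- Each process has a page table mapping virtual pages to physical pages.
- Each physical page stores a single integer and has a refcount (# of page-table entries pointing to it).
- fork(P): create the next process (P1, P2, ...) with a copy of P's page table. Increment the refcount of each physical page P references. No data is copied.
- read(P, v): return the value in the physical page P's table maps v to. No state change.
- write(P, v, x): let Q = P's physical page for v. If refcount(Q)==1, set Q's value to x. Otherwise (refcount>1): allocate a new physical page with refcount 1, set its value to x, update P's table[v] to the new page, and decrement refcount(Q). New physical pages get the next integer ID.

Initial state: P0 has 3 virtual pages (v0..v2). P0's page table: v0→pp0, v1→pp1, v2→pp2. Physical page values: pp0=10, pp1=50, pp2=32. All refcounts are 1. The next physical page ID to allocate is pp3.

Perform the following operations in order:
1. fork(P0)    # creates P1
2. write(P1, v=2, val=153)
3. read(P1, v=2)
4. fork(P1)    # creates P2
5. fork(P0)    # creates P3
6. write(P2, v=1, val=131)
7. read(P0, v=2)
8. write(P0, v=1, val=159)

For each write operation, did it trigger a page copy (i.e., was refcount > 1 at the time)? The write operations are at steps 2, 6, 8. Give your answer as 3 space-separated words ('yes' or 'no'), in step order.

Op 1: fork(P0) -> P1. 3 ppages; refcounts: pp0:2 pp1:2 pp2:2
Op 2: write(P1, v2, 153). refcount(pp2)=2>1 -> COPY to pp3. 4 ppages; refcounts: pp0:2 pp1:2 pp2:1 pp3:1
Op 3: read(P1, v2) -> 153. No state change.
Op 4: fork(P1) -> P2. 4 ppages; refcounts: pp0:3 pp1:3 pp2:1 pp3:2
Op 5: fork(P0) -> P3. 4 ppages; refcounts: pp0:4 pp1:4 pp2:2 pp3:2
Op 6: write(P2, v1, 131). refcount(pp1)=4>1 -> COPY to pp4. 5 ppages; refcounts: pp0:4 pp1:3 pp2:2 pp3:2 pp4:1
Op 7: read(P0, v2) -> 32. No state change.
Op 8: write(P0, v1, 159). refcount(pp1)=3>1 -> COPY to pp5. 6 ppages; refcounts: pp0:4 pp1:2 pp2:2 pp3:2 pp4:1 pp5:1

yes yes yes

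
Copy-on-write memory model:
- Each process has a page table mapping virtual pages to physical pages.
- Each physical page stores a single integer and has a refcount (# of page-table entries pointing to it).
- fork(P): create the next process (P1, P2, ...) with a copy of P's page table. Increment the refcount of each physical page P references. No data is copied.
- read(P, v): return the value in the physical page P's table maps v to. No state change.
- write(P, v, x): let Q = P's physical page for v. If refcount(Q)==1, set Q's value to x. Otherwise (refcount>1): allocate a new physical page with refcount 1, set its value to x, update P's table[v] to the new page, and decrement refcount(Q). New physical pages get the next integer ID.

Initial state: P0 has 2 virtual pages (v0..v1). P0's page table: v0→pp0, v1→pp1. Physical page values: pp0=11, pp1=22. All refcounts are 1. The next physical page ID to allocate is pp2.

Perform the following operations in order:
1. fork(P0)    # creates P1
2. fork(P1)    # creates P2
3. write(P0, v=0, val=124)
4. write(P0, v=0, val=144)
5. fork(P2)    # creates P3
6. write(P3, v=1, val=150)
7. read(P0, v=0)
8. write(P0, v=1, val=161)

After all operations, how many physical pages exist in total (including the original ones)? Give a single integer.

Answer: 5

Derivation:
Op 1: fork(P0) -> P1. 2 ppages; refcounts: pp0:2 pp1:2
Op 2: fork(P1) -> P2. 2 ppages; refcounts: pp0:3 pp1:3
Op 3: write(P0, v0, 124). refcount(pp0)=3>1 -> COPY to pp2. 3 ppages; refcounts: pp0:2 pp1:3 pp2:1
Op 4: write(P0, v0, 144). refcount(pp2)=1 -> write in place. 3 ppages; refcounts: pp0:2 pp1:3 pp2:1
Op 5: fork(P2) -> P3. 3 ppages; refcounts: pp0:3 pp1:4 pp2:1
Op 6: write(P3, v1, 150). refcount(pp1)=4>1 -> COPY to pp3. 4 ppages; refcounts: pp0:3 pp1:3 pp2:1 pp3:1
Op 7: read(P0, v0) -> 144. No state change.
Op 8: write(P0, v1, 161). refcount(pp1)=3>1 -> COPY to pp4. 5 ppages; refcounts: pp0:3 pp1:2 pp2:1 pp3:1 pp4:1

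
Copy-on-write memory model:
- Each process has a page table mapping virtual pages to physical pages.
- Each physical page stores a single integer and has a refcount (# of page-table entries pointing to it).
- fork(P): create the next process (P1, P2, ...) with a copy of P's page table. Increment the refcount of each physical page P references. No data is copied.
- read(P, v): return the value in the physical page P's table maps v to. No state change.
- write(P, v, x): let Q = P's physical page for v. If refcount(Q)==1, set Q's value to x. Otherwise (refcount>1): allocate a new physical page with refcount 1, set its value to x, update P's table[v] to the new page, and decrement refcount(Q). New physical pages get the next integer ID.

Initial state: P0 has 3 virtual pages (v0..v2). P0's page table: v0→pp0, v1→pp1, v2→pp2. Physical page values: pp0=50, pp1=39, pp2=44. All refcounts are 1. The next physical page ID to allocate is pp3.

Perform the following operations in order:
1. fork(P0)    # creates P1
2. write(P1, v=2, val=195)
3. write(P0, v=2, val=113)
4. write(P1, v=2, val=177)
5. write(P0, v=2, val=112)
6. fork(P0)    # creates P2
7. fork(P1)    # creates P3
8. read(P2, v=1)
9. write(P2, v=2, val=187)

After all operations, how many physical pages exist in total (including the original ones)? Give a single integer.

Answer: 5

Derivation:
Op 1: fork(P0) -> P1. 3 ppages; refcounts: pp0:2 pp1:2 pp2:2
Op 2: write(P1, v2, 195). refcount(pp2)=2>1 -> COPY to pp3. 4 ppages; refcounts: pp0:2 pp1:2 pp2:1 pp3:1
Op 3: write(P0, v2, 113). refcount(pp2)=1 -> write in place. 4 ppages; refcounts: pp0:2 pp1:2 pp2:1 pp3:1
Op 4: write(P1, v2, 177). refcount(pp3)=1 -> write in place. 4 ppages; refcounts: pp0:2 pp1:2 pp2:1 pp3:1
Op 5: write(P0, v2, 112). refcount(pp2)=1 -> write in place. 4 ppages; refcounts: pp0:2 pp1:2 pp2:1 pp3:1
Op 6: fork(P0) -> P2. 4 ppages; refcounts: pp0:3 pp1:3 pp2:2 pp3:1
Op 7: fork(P1) -> P3. 4 ppages; refcounts: pp0:4 pp1:4 pp2:2 pp3:2
Op 8: read(P2, v1) -> 39. No state change.
Op 9: write(P2, v2, 187). refcount(pp2)=2>1 -> COPY to pp4. 5 ppages; refcounts: pp0:4 pp1:4 pp2:1 pp3:2 pp4:1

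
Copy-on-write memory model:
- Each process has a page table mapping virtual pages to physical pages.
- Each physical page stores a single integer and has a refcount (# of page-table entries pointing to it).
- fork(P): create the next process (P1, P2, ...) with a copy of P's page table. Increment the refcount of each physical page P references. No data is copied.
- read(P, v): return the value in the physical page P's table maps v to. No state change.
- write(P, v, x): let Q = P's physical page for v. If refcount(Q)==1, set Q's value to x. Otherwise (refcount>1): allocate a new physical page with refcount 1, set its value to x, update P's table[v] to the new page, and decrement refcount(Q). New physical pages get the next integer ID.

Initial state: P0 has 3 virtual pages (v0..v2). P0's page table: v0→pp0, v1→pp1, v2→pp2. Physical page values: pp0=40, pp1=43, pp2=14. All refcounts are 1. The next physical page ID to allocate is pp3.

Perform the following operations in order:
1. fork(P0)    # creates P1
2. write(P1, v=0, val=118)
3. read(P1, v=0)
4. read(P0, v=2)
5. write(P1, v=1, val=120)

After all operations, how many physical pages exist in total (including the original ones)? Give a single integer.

Answer: 5

Derivation:
Op 1: fork(P0) -> P1. 3 ppages; refcounts: pp0:2 pp1:2 pp2:2
Op 2: write(P1, v0, 118). refcount(pp0)=2>1 -> COPY to pp3. 4 ppages; refcounts: pp0:1 pp1:2 pp2:2 pp3:1
Op 3: read(P1, v0) -> 118. No state change.
Op 4: read(P0, v2) -> 14. No state change.
Op 5: write(P1, v1, 120). refcount(pp1)=2>1 -> COPY to pp4. 5 ppages; refcounts: pp0:1 pp1:1 pp2:2 pp3:1 pp4:1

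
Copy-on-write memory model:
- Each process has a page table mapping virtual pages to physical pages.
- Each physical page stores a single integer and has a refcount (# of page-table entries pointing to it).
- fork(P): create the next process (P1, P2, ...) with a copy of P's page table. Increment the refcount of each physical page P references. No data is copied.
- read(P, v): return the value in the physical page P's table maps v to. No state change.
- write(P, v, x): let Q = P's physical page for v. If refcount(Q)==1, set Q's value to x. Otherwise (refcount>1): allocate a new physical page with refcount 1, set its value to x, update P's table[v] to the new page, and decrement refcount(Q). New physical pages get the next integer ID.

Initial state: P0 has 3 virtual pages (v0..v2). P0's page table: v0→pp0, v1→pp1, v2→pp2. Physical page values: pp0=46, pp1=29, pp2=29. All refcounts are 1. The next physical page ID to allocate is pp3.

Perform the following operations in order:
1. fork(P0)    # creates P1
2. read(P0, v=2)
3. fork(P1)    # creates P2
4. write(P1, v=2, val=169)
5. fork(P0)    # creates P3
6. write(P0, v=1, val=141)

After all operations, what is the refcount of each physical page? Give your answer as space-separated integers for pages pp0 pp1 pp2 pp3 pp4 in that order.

Op 1: fork(P0) -> P1. 3 ppages; refcounts: pp0:2 pp1:2 pp2:2
Op 2: read(P0, v2) -> 29. No state change.
Op 3: fork(P1) -> P2. 3 ppages; refcounts: pp0:3 pp1:3 pp2:3
Op 4: write(P1, v2, 169). refcount(pp2)=3>1 -> COPY to pp3. 4 ppages; refcounts: pp0:3 pp1:3 pp2:2 pp3:1
Op 5: fork(P0) -> P3. 4 ppages; refcounts: pp0:4 pp1:4 pp2:3 pp3:1
Op 6: write(P0, v1, 141). refcount(pp1)=4>1 -> COPY to pp4. 5 ppages; refcounts: pp0:4 pp1:3 pp2:3 pp3:1 pp4:1

Answer: 4 3 3 1 1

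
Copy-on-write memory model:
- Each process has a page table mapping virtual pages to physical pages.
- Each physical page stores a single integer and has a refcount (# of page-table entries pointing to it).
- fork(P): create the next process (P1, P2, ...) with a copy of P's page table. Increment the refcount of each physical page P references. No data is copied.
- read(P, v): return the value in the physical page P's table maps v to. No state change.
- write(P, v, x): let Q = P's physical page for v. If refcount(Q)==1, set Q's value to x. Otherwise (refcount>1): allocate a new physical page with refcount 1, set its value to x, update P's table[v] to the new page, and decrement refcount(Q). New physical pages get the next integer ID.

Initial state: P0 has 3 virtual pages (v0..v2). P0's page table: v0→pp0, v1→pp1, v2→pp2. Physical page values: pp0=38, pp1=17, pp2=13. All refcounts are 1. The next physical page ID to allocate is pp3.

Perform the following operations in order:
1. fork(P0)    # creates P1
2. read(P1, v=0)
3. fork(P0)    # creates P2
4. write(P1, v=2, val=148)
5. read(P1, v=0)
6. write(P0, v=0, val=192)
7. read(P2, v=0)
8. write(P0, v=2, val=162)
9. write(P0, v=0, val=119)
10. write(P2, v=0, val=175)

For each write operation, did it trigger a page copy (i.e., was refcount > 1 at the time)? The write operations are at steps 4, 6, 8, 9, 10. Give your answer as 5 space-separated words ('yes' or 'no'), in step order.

Op 1: fork(P0) -> P1. 3 ppages; refcounts: pp0:2 pp1:2 pp2:2
Op 2: read(P1, v0) -> 38. No state change.
Op 3: fork(P0) -> P2. 3 ppages; refcounts: pp0:3 pp1:3 pp2:3
Op 4: write(P1, v2, 148). refcount(pp2)=3>1 -> COPY to pp3. 4 ppages; refcounts: pp0:3 pp1:3 pp2:2 pp3:1
Op 5: read(P1, v0) -> 38. No state change.
Op 6: write(P0, v0, 192). refcount(pp0)=3>1 -> COPY to pp4. 5 ppages; refcounts: pp0:2 pp1:3 pp2:2 pp3:1 pp4:1
Op 7: read(P2, v0) -> 38. No state change.
Op 8: write(P0, v2, 162). refcount(pp2)=2>1 -> COPY to pp5. 6 ppages; refcounts: pp0:2 pp1:3 pp2:1 pp3:1 pp4:1 pp5:1
Op 9: write(P0, v0, 119). refcount(pp4)=1 -> write in place. 6 ppages; refcounts: pp0:2 pp1:3 pp2:1 pp3:1 pp4:1 pp5:1
Op 10: write(P2, v0, 175). refcount(pp0)=2>1 -> COPY to pp6. 7 ppages; refcounts: pp0:1 pp1:3 pp2:1 pp3:1 pp4:1 pp5:1 pp6:1

yes yes yes no yes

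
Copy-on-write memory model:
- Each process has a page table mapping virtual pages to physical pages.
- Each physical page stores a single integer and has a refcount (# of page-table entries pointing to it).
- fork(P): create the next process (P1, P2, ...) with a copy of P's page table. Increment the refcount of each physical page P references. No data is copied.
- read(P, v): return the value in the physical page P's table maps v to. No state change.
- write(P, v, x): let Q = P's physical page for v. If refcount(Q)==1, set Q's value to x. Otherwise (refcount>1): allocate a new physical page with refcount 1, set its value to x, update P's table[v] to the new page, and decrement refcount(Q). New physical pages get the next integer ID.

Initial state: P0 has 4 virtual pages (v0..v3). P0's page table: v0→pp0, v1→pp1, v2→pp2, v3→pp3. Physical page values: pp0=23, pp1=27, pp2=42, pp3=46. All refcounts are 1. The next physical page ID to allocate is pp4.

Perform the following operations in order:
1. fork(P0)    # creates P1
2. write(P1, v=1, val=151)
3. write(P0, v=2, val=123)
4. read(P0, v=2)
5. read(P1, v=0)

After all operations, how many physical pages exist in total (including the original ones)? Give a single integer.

Op 1: fork(P0) -> P1. 4 ppages; refcounts: pp0:2 pp1:2 pp2:2 pp3:2
Op 2: write(P1, v1, 151). refcount(pp1)=2>1 -> COPY to pp4. 5 ppages; refcounts: pp0:2 pp1:1 pp2:2 pp3:2 pp4:1
Op 3: write(P0, v2, 123). refcount(pp2)=2>1 -> COPY to pp5. 6 ppages; refcounts: pp0:2 pp1:1 pp2:1 pp3:2 pp4:1 pp5:1
Op 4: read(P0, v2) -> 123. No state change.
Op 5: read(P1, v0) -> 23. No state change.

Answer: 6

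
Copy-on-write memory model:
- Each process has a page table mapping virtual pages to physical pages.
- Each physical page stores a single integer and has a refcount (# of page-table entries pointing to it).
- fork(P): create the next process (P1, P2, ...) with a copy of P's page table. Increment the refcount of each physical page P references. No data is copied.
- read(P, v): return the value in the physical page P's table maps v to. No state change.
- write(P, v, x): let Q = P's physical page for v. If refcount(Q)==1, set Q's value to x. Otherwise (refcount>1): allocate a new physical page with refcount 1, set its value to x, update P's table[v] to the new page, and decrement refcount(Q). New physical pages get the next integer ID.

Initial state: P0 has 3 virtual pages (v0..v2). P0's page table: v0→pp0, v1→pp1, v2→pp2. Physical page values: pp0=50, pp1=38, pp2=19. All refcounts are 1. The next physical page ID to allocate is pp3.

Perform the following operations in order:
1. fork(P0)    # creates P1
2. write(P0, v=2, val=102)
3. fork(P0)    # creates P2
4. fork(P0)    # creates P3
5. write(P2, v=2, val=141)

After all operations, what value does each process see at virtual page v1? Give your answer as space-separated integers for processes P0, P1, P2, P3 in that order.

Op 1: fork(P0) -> P1. 3 ppages; refcounts: pp0:2 pp1:2 pp2:2
Op 2: write(P0, v2, 102). refcount(pp2)=2>1 -> COPY to pp3. 4 ppages; refcounts: pp0:2 pp1:2 pp2:1 pp3:1
Op 3: fork(P0) -> P2. 4 ppages; refcounts: pp0:3 pp1:3 pp2:1 pp3:2
Op 4: fork(P0) -> P3. 4 ppages; refcounts: pp0:4 pp1:4 pp2:1 pp3:3
Op 5: write(P2, v2, 141). refcount(pp3)=3>1 -> COPY to pp4. 5 ppages; refcounts: pp0:4 pp1:4 pp2:1 pp3:2 pp4:1
P0: v1 -> pp1 = 38
P1: v1 -> pp1 = 38
P2: v1 -> pp1 = 38
P3: v1 -> pp1 = 38

Answer: 38 38 38 38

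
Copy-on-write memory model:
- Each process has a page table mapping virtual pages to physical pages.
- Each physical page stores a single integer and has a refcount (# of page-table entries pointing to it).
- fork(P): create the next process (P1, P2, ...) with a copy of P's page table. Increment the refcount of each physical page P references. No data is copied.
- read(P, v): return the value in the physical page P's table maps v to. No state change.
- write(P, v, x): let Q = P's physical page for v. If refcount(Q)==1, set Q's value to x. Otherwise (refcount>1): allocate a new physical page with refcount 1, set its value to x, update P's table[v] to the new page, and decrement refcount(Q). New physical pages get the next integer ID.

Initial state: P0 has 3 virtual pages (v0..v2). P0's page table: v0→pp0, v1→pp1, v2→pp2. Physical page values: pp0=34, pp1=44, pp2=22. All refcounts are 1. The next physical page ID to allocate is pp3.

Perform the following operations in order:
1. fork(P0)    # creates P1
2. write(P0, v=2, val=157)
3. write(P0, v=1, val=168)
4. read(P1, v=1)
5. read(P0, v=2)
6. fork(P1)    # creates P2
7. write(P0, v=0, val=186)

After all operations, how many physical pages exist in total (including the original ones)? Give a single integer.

Answer: 6

Derivation:
Op 1: fork(P0) -> P1. 3 ppages; refcounts: pp0:2 pp1:2 pp2:2
Op 2: write(P0, v2, 157). refcount(pp2)=2>1 -> COPY to pp3. 4 ppages; refcounts: pp0:2 pp1:2 pp2:1 pp3:1
Op 3: write(P0, v1, 168). refcount(pp1)=2>1 -> COPY to pp4. 5 ppages; refcounts: pp0:2 pp1:1 pp2:1 pp3:1 pp4:1
Op 4: read(P1, v1) -> 44. No state change.
Op 5: read(P0, v2) -> 157. No state change.
Op 6: fork(P1) -> P2. 5 ppages; refcounts: pp0:3 pp1:2 pp2:2 pp3:1 pp4:1
Op 7: write(P0, v0, 186). refcount(pp0)=3>1 -> COPY to pp5. 6 ppages; refcounts: pp0:2 pp1:2 pp2:2 pp3:1 pp4:1 pp5:1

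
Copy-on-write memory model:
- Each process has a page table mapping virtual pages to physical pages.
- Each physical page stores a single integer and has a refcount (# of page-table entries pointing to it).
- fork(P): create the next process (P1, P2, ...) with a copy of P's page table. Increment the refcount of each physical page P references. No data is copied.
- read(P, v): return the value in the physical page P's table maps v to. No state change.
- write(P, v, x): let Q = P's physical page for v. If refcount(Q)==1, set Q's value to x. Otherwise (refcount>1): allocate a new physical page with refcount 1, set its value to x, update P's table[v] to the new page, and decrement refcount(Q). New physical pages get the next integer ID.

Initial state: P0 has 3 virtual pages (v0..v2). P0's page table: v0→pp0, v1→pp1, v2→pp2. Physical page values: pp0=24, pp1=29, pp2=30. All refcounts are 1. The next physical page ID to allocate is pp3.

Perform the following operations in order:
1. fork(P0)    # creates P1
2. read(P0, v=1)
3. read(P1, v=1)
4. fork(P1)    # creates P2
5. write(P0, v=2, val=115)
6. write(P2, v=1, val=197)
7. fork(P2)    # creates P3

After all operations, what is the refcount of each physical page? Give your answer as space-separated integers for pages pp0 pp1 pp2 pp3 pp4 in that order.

Answer: 4 2 3 1 2

Derivation:
Op 1: fork(P0) -> P1. 3 ppages; refcounts: pp0:2 pp1:2 pp2:2
Op 2: read(P0, v1) -> 29. No state change.
Op 3: read(P1, v1) -> 29. No state change.
Op 4: fork(P1) -> P2. 3 ppages; refcounts: pp0:3 pp1:3 pp2:3
Op 5: write(P0, v2, 115). refcount(pp2)=3>1 -> COPY to pp3. 4 ppages; refcounts: pp0:3 pp1:3 pp2:2 pp3:1
Op 6: write(P2, v1, 197). refcount(pp1)=3>1 -> COPY to pp4. 5 ppages; refcounts: pp0:3 pp1:2 pp2:2 pp3:1 pp4:1
Op 7: fork(P2) -> P3. 5 ppages; refcounts: pp0:4 pp1:2 pp2:3 pp3:1 pp4:2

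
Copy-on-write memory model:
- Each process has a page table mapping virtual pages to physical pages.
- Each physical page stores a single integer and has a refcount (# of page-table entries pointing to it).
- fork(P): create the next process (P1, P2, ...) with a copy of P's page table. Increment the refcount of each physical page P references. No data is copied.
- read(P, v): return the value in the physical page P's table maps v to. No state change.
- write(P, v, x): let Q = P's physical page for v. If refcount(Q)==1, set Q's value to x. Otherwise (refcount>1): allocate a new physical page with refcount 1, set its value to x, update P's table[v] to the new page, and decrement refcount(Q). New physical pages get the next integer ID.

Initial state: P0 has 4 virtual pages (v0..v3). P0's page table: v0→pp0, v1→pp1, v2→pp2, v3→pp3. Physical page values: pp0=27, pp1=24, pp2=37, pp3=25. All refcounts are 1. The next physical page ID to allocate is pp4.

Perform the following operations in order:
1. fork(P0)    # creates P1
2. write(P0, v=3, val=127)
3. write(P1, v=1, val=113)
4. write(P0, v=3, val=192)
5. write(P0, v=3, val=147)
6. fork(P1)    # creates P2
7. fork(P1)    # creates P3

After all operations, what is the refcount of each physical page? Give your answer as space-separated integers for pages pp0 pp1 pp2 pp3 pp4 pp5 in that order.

Answer: 4 1 4 3 1 3

Derivation:
Op 1: fork(P0) -> P1. 4 ppages; refcounts: pp0:2 pp1:2 pp2:2 pp3:2
Op 2: write(P0, v3, 127). refcount(pp3)=2>1 -> COPY to pp4. 5 ppages; refcounts: pp0:2 pp1:2 pp2:2 pp3:1 pp4:1
Op 3: write(P1, v1, 113). refcount(pp1)=2>1 -> COPY to pp5. 6 ppages; refcounts: pp0:2 pp1:1 pp2:2 pp3:1 pp4:1 pp5:1
Op 4: write(P0, v3, 192). refcount(pp4)=1 -> write in place. 6 ppages; refcounts: pp0:2 pp1:1 pp2:2 pp3:1 pp4:1 pp5:1
Op 5: write(P0, v3, 147). refcount(pp4)=1 -> write in place. 6 ppages; refcounts: pp0:2 pp1:1 pp2:2 pp3:1 pp4:1 pp5:1
Op 6: fork(P1) -> P2. 6 ppages; refcounts: pp0:3 pp1:1 pp2:3 pp3:2 pp4:1 pp5:2
Op 7: fork(P1) -> P3. 6 ppages; refcounts: pp0:4 pp1:1 pp2:4 pp3:3 pp4:1 pp5:3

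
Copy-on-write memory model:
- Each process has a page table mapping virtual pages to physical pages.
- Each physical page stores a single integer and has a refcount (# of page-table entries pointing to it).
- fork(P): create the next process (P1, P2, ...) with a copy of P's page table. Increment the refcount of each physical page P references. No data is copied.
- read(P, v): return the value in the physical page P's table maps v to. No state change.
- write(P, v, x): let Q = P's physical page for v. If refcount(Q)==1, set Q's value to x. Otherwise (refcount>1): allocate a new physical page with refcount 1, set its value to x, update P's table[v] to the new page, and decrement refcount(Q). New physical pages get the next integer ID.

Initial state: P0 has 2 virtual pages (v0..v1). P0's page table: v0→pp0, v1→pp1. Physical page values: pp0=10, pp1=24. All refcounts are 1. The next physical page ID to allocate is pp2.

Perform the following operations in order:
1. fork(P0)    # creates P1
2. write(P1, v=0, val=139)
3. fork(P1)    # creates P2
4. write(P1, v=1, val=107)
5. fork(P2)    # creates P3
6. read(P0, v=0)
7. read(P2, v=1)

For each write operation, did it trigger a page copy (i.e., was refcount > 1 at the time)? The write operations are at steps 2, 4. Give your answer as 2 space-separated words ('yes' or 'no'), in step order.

Op 1: fork(P0) -> P1. 2 ppages; refcounts: pp0:2 pp1:2
Op 2: write(P1, v0, 139). refcount(pp0)=2>1 -> COPY to pp2. 3 ppages; refcounts: pp0:1 pp1:2 pp2:1
Op 3: fork(P1) -> P2. 3 ppages; refcounts: pp0:1 pp1:3 pp2:2
Op 4: write(P1, v1, 107). refcount(pp1)=3>1 -> COPY to pp3. 4 ppages; refcounts: pp0:1 pp1:2 pp2:2 pp3:1
Op 5: fork(P2) -> P3. 4 ppages; refcounts: pp0:1 pp1:3 pp2:3 pp3:1
Op 6: read(P0, v0) -> 10. No state change.
Op 7: read(P2, v1) -> 24. No state change.

yes yes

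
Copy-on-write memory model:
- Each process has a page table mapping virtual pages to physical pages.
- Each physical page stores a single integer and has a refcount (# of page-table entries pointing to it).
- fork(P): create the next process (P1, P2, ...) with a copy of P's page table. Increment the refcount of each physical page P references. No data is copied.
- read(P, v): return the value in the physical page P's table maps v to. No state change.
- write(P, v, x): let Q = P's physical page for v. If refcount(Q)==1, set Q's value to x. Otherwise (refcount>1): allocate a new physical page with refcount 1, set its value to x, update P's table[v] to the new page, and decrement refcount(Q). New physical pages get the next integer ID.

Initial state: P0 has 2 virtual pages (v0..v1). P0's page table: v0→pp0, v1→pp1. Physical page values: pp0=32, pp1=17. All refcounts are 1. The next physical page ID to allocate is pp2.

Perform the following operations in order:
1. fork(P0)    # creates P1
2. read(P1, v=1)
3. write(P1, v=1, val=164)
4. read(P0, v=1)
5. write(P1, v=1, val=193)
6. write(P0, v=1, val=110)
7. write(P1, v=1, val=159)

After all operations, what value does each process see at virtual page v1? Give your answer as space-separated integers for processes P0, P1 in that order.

Op 1: fork(P0) -> P1. 2 ppages; refcounts: pp0:2 pp1:2
Op 2: read(P1, v1) -> 17. No state change.
Op 3: write(P1, v1, 164). refcount(pp1)=2>1 -> COPY to pp2. 3 ppages; refcounts: pp0:2 pp1:1 pp2:1
Op 4: read(P0, v1) -> 17. No state change.
Op 5: write(P1, v1, 193). refcount(pp2)=1 -> write in place. 3 ppages; refcounts: pp0:2 pp1:1 pp2:1
Op 6: write(P0, v1, 110). refcount(pp1)=1 -> write in place. 3 ppages; refcounts: pp0:2 pp1:1 pp2:1
Op 7: write(P1, v1, 159). refcount(pp2)=1 -> write in place. 3 ppages; refcounts: pp0:2 pp1:1 pp2:1
P0: v1 -> pp1 = 110
P1: v1 -> pp2 = 159

Answer: 110 159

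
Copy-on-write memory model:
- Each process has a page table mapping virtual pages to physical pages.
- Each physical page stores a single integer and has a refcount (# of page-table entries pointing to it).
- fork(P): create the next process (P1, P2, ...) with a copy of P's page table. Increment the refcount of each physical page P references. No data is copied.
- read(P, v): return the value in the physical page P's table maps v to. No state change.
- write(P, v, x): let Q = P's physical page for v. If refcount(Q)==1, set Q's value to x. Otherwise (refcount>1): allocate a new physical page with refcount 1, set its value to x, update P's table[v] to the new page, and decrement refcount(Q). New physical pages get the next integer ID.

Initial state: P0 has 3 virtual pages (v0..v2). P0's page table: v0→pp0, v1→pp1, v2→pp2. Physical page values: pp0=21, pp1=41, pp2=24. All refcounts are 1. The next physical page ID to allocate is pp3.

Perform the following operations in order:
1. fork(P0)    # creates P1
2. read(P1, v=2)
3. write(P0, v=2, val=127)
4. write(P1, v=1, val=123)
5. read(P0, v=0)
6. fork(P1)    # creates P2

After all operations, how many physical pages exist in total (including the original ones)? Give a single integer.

Answer: 5

Derivation:
Op 1: fork(P0) -> P1. 3 ppages; refcounts: pp0:2 pp1:2 pp2:2
Op 2: read(P1, v2) -> 24. No state change.
Op 3: write(P0, v2, 127). refcount(pp2)=2>1 -> COPY to pp3. 4 ppages; refcounts: pp0:2 pp1:2 pp2:1 pp3:1
Op 4: write(P1, v1, 123). refcount(pp1)=2>1 -> COPY to pp4. 5 ppages; refcounts: pp0:2 pp1:1 pp2:1 pp3:1 pp4:1
Op 5: read(P0, v0) -> 21. No state change.
Op 6: fork(P1) -> P2. 5 ppages; refcounts: pp0:3 pp1:1 pp2:2 pp3:1 pp4:2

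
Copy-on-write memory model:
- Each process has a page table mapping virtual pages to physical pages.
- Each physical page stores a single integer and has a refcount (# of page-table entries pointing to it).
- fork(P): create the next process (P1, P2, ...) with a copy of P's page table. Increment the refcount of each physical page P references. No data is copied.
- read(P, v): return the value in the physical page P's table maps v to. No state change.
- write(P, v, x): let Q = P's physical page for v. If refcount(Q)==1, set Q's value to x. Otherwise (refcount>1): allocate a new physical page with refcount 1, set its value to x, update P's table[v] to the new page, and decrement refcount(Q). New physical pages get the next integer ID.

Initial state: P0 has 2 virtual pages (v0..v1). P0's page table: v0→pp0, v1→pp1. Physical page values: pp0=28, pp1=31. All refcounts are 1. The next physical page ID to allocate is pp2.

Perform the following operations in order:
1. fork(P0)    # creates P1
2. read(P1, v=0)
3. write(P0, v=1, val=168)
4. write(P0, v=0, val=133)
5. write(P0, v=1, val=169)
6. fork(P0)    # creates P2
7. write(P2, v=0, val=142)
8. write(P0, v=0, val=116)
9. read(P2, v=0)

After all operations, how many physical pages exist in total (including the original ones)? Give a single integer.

Op 1: fork(P0) -> P1. 2 ppages; refcounts: pp0:2 pp1:2
Op 2: read(P1, v0) -> 28. No state change.
Op 3: write(P0, v1, 168). refcount(pp1)=2>1 -> COPY to pp2. 3 ppages; refcounts: pp0:2 pp1:1 pp2:1
Op 4: write(P0, v0, 133). refcount(pp0)=2>1 -> COPY to pp3. 4 ppages; refcounts: pp0:1 pp1:1 pp2:1 pp3:1
Op 5: write(P0, v1, 169). refcount(pp2)=1 -> write in place. 4 ppages; refcounts: pp0:1 pp1:1 pp2:1 pp3:1
Op 6: fork(P0) -> P2. 4 ppages; refcounts: pp0:1 pp1:1 pp2:2 pp3:2
Op 7: write(P2, v0, 142). refcount(pp3)=2>1 -> COPY to pp4. 5 ppages; refcounts: pp0:1 pp1:1 pp2:2 pp3:1 pp4:1
Op 8: write(P0, v0, 116). refcount(pp3)=1 -> write in place. 5 ppages; refcounts: pp0:1 pp1:1 pp2:2 pp3:1 pp4:1
Op 9: read(P2, v0) -> 142. No state change.

Answer: 5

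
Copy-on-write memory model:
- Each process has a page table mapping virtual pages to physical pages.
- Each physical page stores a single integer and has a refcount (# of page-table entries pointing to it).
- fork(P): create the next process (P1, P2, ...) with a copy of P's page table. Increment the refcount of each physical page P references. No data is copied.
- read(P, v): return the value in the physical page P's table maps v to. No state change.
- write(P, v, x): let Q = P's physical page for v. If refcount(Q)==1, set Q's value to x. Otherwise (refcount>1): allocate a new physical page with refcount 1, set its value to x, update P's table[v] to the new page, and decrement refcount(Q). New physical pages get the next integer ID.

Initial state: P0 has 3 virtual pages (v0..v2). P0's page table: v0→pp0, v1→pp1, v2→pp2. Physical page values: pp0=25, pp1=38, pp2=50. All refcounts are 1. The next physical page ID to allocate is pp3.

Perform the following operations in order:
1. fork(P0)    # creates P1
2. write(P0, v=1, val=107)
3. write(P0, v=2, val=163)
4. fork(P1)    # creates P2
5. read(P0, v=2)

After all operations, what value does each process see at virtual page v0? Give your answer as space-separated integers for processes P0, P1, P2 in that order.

Op 1: fork(P0) -> P1. 3 ppages; refcounts: pp0:2 pp1:2 pp2:2
Op 2: write(P0, v1, 107). refcount(pp1)=2>1 -> COPY to pp3. 4 ppages; refcounts: pp0:2 pp1:1 pp2:2 pp3:1
Op 3: write(P0, v2, 163). refcount(pp2)=2>1 -> COPY to pp4. 5 ppages; refcounts: pp0:2 pp1:1 pp2:1 pp3:1 pp4:1
Op 4: fork(P1) -> P2. 5 ppages; refcounts: pp0:3 pp1:2 pp2:2 pp3:1 pp4:1
Op 5: read(P0, v2) -> 163. No state change.
P0: v0 -> pp0 = 25
P1: v0 -> pp0 = 25
P2: v0 -> pp0 = 25

Answer: 25 25 25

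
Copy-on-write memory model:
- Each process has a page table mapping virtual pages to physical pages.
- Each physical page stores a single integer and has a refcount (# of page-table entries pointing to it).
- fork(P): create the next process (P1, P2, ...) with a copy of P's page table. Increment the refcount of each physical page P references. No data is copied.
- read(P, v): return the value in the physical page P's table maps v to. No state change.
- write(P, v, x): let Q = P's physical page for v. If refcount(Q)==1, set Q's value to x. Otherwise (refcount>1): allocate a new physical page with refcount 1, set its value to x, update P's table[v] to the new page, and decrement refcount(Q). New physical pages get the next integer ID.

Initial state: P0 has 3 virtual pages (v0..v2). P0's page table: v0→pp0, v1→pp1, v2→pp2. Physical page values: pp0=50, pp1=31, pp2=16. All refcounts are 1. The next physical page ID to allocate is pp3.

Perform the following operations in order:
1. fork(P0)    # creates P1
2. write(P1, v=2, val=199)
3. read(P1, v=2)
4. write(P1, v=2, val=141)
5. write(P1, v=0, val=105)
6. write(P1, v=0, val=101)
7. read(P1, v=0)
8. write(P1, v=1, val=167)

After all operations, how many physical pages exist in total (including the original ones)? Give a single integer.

Op 1: fork(P0) -> P1. 3 ppages; refcounts: pp0:2 pp1:2 pp2:2
Op 2: write(P1, v2, 199). refcount(pp2)=2>1 -> COPY to pp3. 4 ppages; refcounts: pp0:2 pp1:2 pp2:1 pp3:1
Op 3: read(P1, v2) -> 199. No state change.
Op 4: write(P1, v2, 141). refcount(pp3)=1 -> write in place. 4 ppages; refcounts: pp0:2 pp1:2 pp2:1 pp3:1
Op 5: write(P1, v0, 105). refcount(pp0)=2>1 -> COPY to pp4. 5 ppages; refcounts: pp0:1 pp1:2 pp2:1 pp3:1 pp4:1
Op 6: write(P1, v0, 101). refcount(pp4)=1 -> write in place. 5 ppages; refcounts: pp0:1 pp1:2 pp2:1 pp3:1 pp4:1
Op 7: read(P1, v0) -> 101. No state change.
Op 8: write(P1, v1, 167). refcount(pp1)=2>1 -> COPY to pp5. 6 ppages; refcounts: pp0:1 pp1:1 pp2:1 pp3:1 pp4:1 pp5:1

Answer: 6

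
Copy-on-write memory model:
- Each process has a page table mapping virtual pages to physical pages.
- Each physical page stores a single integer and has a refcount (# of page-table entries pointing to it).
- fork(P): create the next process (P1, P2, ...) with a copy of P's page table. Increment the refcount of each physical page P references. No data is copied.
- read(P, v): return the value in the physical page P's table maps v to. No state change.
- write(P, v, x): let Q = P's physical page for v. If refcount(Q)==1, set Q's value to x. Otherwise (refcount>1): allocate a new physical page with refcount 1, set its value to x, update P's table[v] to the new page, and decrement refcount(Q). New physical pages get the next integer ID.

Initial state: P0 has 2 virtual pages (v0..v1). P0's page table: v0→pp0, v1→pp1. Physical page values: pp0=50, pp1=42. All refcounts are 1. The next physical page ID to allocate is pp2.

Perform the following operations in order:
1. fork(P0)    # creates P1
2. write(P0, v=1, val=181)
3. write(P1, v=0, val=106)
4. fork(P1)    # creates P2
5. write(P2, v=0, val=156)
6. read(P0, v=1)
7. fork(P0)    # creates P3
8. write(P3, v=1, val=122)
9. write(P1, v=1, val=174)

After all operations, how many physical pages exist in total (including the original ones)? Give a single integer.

Answer: 7

Derivation:
Op 1: fork(P0) -> P1. 2 ppages; refcounts: pp0:2 pp1:2
Op 2: write(P0, v1, 181). refcount(pp1)=2>1 -> COPY to pp2. 3 ppages; refcounts: pp0:2 pp1:1 pp2:1
Op 3: write(P1, v0, 106). refcount(pp0)=2>1 -> COPY to pp3. 4 ppages; refcounts: pp0:1 pp1:1 pp2:1 pp3:1
Op 4: fork(P1) -> P2. 4 ppages; refcounts: pp0:1 pp1:2 pp2:1 pp3:2
Op 5: write(P2, v0, 156). refcount(pp3)=2>1 -> COPY to pp4. 5 ppages; refcounts: pp0:1 pp1:2 pp2:1 pp3:1 pp4:1
Op 6: read(P0, v1) -> 181. No state change.
Op 7: fork(P0) -> P3. 5 ppages; refcounts: pp0:2 pp1:2 pp2:2 pp3:1 pp4:1
Op 8: write(P3, v1, 122). refcount(pp2)=2>1 -> COPY to pp5. 6 ppages; refcounts: pp0:2 pp1:2 pp2:1 pp3:1 pp4:1 pp5:1
Op 9: write(P1, v1, 174). refcount(pp1)=2>1 -> COPY to pp6. 7 ppages; refcounts: pp0:2 pp1:1 pp2:1 pp3:1 pp4:1 pp5:1 pp6:1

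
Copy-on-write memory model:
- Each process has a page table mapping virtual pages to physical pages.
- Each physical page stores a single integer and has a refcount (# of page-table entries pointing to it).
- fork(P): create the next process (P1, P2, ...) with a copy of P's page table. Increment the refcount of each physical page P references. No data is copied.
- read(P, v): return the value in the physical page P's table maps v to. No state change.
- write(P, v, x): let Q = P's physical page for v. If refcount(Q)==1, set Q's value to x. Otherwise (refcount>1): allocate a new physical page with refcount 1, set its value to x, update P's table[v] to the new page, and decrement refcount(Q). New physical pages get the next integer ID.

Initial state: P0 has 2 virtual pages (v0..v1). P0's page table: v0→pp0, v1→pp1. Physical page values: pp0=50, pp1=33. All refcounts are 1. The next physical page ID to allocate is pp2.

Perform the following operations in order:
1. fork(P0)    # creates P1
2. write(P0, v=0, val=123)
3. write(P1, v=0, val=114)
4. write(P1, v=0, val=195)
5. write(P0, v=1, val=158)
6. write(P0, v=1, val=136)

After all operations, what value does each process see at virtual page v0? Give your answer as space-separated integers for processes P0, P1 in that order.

Op 1: fork(P0) -> P1. 2 ppages; refcounts: pp0:2 pp1:2
Op 2: write(P0, v0, 123). refcount(pp0)=2>1 -> COPY to pp2. 3 ppages; refcounts: pp0:1 pp1:2 pp2:1
Op 3: write(P1, v0, 114). refcount(pp0)=1 -> write in place. 3 ppages; refcounts: pp0:1 pp1:2 pp2:1
Op 4: write(P1, v0, 195). refcount(pp0)=1 -> write in place. 3 ppages; refcounts: pp0:1 pp1:2 pp2:1
Op 5: write(P0, v1, 158). refcount(pp1)=2>1 -> COPY to pp3. 4 ppages; refcounts: pp0:1 pp1:1 pp2:1 pp3:1
Op 6: write(P0, v1, 136). refcount(pp3)=1 -> write in place. 4 ppages; refcounts: pp0:1 pp1:1 pp2:1 pp3:1
P0: v0 -> pp2 = 123
P1: v0 -> pp0 = 195

Answer: 123 195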